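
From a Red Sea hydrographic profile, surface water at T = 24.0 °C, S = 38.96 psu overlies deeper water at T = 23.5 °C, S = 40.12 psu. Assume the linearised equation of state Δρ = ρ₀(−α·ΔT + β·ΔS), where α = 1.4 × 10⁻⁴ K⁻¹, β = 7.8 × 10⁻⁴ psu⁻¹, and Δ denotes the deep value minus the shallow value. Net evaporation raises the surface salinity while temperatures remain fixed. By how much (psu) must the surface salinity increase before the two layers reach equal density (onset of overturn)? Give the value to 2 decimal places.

1.25 psu

Neutral buoyancy requires −α(T_deep − T_surf) + β(S_deep − S_surf′) = 0.
S_surf′ = S_deep − (α/β)·ΔT = 40.12 − (1.4 × 10⁻⁴/7.8 × 10⁻⁴)·(-0.5) = 40.2097 psu.
Increase required: 40.2097 − 38.96 = 1.2497 psu.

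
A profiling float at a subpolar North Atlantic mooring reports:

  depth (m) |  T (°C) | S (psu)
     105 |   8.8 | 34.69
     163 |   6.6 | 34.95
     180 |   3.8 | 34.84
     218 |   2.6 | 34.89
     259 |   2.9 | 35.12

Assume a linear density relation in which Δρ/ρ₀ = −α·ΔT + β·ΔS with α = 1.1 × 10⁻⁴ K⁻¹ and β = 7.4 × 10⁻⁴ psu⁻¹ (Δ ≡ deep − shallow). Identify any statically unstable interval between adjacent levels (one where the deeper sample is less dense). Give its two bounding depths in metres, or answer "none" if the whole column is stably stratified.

Evaluate Δρ/ρ₀ = −αΔT + βΔS across each adjacent pair:
  105–163 m: −αΔT+βΔS = −(1.1 × 10⁻⁴)(-2.2)+(7.4 × 10⁻⁴)(+0.26) = 4.3 × 10⁻⁴ → stable
  163–180 m: −αΔT+βΔS = −(1.1 × 10⁻⁴)(-2.8)+(7.4 × 10⁻⁴)(-0.11) = 2.3 × 10⁻⁴ → stable
  180–218 m: −αΔT+βΔS = −(1.1 × 10⁻⁴)(-1.2)+(7.4 × 10⁻⁴)(+0.05) = 1.7 × 10⁻⁴ → stable
  218–259 m: −αΔT+βΔS = −(1.1 × 10⁻⁴)(+0.3)+(7.4 × 10⁻⁴)(+0.23) = 1.4 × 10⁻⁴ → stable
Every interval has Δρ > 0: the column is stably stratified throughout.

none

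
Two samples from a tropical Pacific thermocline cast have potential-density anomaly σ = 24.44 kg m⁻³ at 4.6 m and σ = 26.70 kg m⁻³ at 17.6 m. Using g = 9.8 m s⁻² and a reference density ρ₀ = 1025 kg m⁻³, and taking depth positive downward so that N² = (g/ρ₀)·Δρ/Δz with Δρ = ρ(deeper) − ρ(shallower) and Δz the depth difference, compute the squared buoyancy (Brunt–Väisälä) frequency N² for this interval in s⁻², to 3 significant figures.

1.66 × 10⁻³ s⁻²

Δρ = 1026.70 − 1024.44 = 2.26 kg m⁻³ over Δz = 17.6 − 4.6 = 13 m.
N² = (9.8/1025) × (2.26/13) = 1.6621 × 10⁻³ s⁻² ≈ 1.66 × 10⁻³ s⁻².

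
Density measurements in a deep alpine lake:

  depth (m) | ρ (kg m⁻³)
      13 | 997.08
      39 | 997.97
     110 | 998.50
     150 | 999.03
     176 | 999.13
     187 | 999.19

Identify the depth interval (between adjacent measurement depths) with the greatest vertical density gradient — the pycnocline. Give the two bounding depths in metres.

Compute the density gradient over each adjacent pair:
  13–39 m: Δρ/Δz = 0.89/26 = 0.034 kg m⁻⁴
  39–110 m: Δρ/Δz = 0.53/71 = 7.5 × 10⁻³ kg m⁻⁴
  110–150 m: Δρ/Δz = 0.53/40 = 0.013 kg m⁻⁴
  150–176 m: Δρ/Δz = 0.10/26 = 3.8 × 10⁻³ kg m⁻⁴
  176–187 m: Δρ/Δz = 0.06/11 = 5.5 × 10⁻³ kg m⁻⁴
The largest gradient is in the 13–39 m interval — the pycnocline.

13–39 m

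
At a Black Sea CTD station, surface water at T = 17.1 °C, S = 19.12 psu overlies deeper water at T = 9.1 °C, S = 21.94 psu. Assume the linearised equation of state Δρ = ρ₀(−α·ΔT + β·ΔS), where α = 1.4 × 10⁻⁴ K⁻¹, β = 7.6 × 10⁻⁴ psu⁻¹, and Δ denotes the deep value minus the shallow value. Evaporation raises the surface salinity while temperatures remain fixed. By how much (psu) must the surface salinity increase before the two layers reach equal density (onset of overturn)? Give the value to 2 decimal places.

Neutral buoyancy requires −α(T_deep − T_surf) + β(S_deep − S_surf′) = 0.
S_surf′ = S_deep − (α/β)·ΔT = 21.94 − (1.4 × 10⁻⁴/7.6 × 10⁻⁴)·(-8.0) = 23.4137 psu.
Increase required: 23.4137 − 19.12 = 4.2937 psu.

4.29 psu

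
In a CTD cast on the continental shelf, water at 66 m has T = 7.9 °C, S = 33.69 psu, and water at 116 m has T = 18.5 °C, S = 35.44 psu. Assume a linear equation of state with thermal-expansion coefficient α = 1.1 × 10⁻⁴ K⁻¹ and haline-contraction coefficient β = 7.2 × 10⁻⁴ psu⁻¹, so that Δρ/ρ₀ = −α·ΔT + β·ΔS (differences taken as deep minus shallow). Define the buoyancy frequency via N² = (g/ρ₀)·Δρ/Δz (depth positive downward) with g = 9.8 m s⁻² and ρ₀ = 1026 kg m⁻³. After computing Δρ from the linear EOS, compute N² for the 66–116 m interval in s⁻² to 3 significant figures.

ΔT = +10.6 K, ΔS = +1.75 psu (deep − shallow).
Δρ/ρ₀ = −αΔT + βΔS = -1.166 × 10⁻³ + 1.26 × 10⁻³ = 9.40 × 10⁻⁵, so Δρ ≈ 0.09644 kg m⁻³.
N² = (g/ρ₀)·Δρ/Δz = g·(Δρ/ρ₀)/Δz = 9.8 × 9.40 × 10⁻⁵ / 50 = 1.8424 × 10⁻⁵ s⁻² ≈ 1.84 × 10⁻⁵ s⁻².

1.84 × 10⁻⁵ s⁻²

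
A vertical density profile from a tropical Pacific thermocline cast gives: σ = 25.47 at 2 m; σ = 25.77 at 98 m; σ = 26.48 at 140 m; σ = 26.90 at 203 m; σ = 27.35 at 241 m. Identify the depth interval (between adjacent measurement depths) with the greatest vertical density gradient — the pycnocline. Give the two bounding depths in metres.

Compute the density gradient over each adjacent pair:
  2–98 m: Δρ/Δz = 0.30/96 = 3.1 × 10⁻³ kg m⁻⁴
  98–140 m: Δρ/Δz = 0.71/42 = 0.017 kg m⁻⁴
  140–203 m: Δρ/Δz = 0.42/63 = 6.7 × 10⁻³ kg m⁻⁴
  203–241 m: Δρ/Δz = 0.45/38 = 0.012 kg m⁻⁴
The largest gradient is in the 98–140 m interval — the pycnocline.

98–140 m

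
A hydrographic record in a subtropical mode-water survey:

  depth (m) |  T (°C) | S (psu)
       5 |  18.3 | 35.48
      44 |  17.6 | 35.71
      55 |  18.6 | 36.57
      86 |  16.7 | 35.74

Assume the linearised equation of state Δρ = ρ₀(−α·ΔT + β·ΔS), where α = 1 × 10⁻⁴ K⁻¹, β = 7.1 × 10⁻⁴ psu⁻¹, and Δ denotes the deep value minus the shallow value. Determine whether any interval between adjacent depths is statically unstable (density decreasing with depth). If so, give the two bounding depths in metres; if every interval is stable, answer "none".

55–86 m

Evaluate Δρ/ρ₀ = −αΔT + βΔS across each adjacent pair:
  5–44 m: −αΔT+βΔS = −(1 × 10⁻⁴)(-0.7)+(7.1 × 10⁻⁴)(+0.23) = 2.3 × 10⁻⁴ → stable
  44–55 m: −αΔT+βΔS = −(1 × 10⁻⁴)(+1.0)+(7.1 × 10⁻⁴)(+0.86) = 5.1 × 10⁻⁴ → stable
  55–86 m: −αΔT+βΔS = −(1 × 10⁻⁴)(-1.9)+(7.1 × 10⁻⁴)(-0.83) = -4.0 × 10⁻⁴ → UNSTABLE
The 55–86 m interval has Δρ < 0: lighter water underlies denser water.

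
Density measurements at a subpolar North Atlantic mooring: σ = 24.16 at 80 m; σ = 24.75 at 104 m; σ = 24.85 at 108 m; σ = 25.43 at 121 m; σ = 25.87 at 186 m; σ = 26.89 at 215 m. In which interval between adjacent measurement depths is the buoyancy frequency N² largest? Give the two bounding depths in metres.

Compute the density gradient over each adjacent pair:
  80–104 m: Δρ/Δz = 0.59/24 = 0.025 kg m⁻⁴
  104–108 m: Δρ/Δz = 0.10/4 = 0.025 kg m⁻⁴
  108–121 m: Δρ/Δz = 0.58/13 = 0.045 kg m⁻⁴
  121–186 m: Δρ/Δz = 0.44/65 = 6.8 × 10⁻³ kg m⁻⁴
  186–215 m: Δρ/Δz = 1.02/29 = 0.035 kg m⁻⁴
The largest gradient is in the 108–121 m interval — the pycnocline.

108–121 m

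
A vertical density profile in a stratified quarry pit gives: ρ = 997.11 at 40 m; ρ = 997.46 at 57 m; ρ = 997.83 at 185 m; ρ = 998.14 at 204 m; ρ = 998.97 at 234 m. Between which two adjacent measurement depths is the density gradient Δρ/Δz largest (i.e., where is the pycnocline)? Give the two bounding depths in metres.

Compute the density gradient over each adjacent pair:
  40–57 m: Δρ/Δz = 0.35/17 = 0.021 kg m⁻⁴
  57–185 m: Δρ/Δz = 0.37/128 = 2.9 × 10⁻³ kg m⁻⁴
  185–204 m: Δρ/Δz = 0.31/19 = 0.016 kg m⁻⁴
  204–234 m: Δρ/Δz = 0.83/30 = 0.028 kg m⁻⁴
The largest gradient is in the 204–234 m interval — the pycnocline.

204–234 m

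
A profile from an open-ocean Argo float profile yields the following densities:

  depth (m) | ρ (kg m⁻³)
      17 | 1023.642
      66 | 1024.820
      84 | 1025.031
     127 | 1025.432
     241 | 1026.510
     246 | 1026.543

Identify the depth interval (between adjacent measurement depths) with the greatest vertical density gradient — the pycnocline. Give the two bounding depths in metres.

17–66 m

Compute the density gradient over each adjacent pair:
  17–66 m: Δρ/Δz = 1.178/49 = 0.024 kg m⁻⁴
  66–84 m: Δρ/Δz = 0.211/18 = 0.012 kg m⁻⁴
  84–127 m: Δρ/Δz = 0.401/43 = 9.3 × 10⁻³ kg m⁻⁴
  127–241 m: Δρ/Δz = 1.078/114 = 9.5 × 10⁻³ kg m⁻⁴
  241–246 m: Δρ/Δz = 0.033/5 = 6.6 × 10⁻³ kg m⁻⁴
The largest gradient is in the 17–66 m interval — the pycnocline.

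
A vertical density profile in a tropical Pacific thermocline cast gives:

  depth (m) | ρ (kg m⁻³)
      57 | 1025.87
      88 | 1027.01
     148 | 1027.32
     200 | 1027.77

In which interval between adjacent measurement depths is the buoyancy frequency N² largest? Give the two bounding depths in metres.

Compute the density gradient over each adjacent pair:
  57–88 m: Δρ/Δz = 1.14/31 = 0.037 kg m⁻⁴
  88–148 m: Δρ/Δz = 0.31/60 = 5.2 × 10⁻³ kg m⁻⁴
  148–200 m: Δρ/Δz = 0.45/52 = 8.7 × 10⁻³ kg m⁻⁴
The largest gradient is in the 57–88 m interval — the pycnocline.

57–88 m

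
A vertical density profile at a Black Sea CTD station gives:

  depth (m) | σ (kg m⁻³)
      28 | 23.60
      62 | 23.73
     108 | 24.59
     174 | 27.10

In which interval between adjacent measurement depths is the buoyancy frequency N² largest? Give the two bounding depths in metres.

Compute the density gradient over each adjacent pair:
  28–62 m: Δρ/Δz = 0.13/34 = 3.8 × 10⁻³ kg m⁻⁴
  62–108 m: Δρ/Δz = 0.86/46 = 0.019 kg m⁻⁴
  108–174 m: Δρ/Δz = 2.51/66 = 0.038 kg m⁻⁴
The largest gradient is in the 108–174 m interval — the pycnocline.

108–174 m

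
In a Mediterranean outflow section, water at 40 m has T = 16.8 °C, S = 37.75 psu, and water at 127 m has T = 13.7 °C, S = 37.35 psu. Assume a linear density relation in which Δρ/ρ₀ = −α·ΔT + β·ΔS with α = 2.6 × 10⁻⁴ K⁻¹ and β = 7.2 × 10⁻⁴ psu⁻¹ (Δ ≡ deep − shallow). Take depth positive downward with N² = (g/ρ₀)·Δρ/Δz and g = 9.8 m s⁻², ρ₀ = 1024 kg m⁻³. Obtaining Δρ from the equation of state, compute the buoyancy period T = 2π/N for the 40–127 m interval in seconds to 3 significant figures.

ΔT = -3.1 K, ΔS = -0.40 psu (deep − shallow).
Δρ/ρ₀ = −αΔT + βΔS = 8.06 × 10⁻⁴ − 2.88 × 10⁻⁴ = 5.18 × 10⁻⁴, so Δρ ≈ 0.5304 kg m⁻³.
N² = (g/ρ₀)·Δρ/Δz = g·(Δρ/ρ₀)/Δz = 9.8 × 5.18 × 10⁻⁴ / 87 = 5.8349 × 10⁻⁵ s⁻².
N = √(5.8349 × 10⁻⁵) = 7.6387 × 10⁻³ rad s⁻¹ → T = 2π/N = 822.55 s ≈ 823 s.

823 s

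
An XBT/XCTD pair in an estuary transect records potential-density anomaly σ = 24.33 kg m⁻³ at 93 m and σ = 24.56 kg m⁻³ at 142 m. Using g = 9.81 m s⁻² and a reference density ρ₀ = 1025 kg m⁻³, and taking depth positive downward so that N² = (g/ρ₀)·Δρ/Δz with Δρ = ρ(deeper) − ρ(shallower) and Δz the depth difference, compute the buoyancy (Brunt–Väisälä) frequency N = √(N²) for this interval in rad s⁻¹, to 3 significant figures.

Δρ = 1024.56 − 1024.33 = 0.23 kg m⁻³ over Δz = 142 − 93 = 49 m.
N² = (9.81/1025) × (0.23/49) = 4.4924 × 10⁻⁵ s⁻².
N = √(4.4924 × 10⁻⁵) = 6.7025 × 10⁻³ rad s⁻¹ ≈ 6.70 × 10⁻³ rad s⁻¹.
A positive N² confirms static stability across the interval.

6.70 × 10⁻³ rad s⁻¹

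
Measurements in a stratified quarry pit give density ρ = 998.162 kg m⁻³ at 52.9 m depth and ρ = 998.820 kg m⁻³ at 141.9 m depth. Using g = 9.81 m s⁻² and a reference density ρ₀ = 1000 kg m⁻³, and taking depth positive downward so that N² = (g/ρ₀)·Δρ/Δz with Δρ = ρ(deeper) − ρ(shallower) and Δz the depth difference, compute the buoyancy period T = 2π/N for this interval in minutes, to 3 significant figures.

Δρ = 998.820 − 998.162 = 0.658 kg m⁻³ over Δz = 141.9 − 52.9 = 89 m.
N² = (9.81/1000) × (0.658/89) = 7.2528 × 10⁻⁵ s⁻².
N = √(7.2528 × 10⁻⁵) = 8.5163 × 10⁻³ rad s⁻¹, so T = 2π/N = 737.78 s = 12.296 min ≈ 12.3 min.

12.3 min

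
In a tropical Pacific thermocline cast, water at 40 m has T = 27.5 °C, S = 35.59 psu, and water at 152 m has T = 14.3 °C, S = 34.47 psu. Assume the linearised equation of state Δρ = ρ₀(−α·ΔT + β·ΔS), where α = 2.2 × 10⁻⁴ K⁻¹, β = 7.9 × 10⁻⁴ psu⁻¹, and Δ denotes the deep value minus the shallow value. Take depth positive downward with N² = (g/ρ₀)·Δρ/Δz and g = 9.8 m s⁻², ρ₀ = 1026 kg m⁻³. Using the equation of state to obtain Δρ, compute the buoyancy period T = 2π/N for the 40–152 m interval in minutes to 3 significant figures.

ΔT = -13.2 K, ΔS = -1.12 psu (deep − shallow).
Δρ/ρ₀ = −αΔT + βΔS = 2.904 × 10⁻³ − 8.848 × 10⁻⁴ = 2.0192 × 10⁻³, so Δρ ≈ 2.072 kg m⁻³.
N² = (g/ρ₀)·Δρ/Δz = g·(Δρ/ρ₀)/Δz = 9.8 × 2.0192 × 10⁻³ / 112 = 1.7668 × 10⁻⁴ s⁻².
N = √(1.7668 × 10⁻⁴) = 0.013292 rad s⁻¹ → T = 2π/N = 472.70 s = 7.8783 min ≈ 7.88 min.

7.88 min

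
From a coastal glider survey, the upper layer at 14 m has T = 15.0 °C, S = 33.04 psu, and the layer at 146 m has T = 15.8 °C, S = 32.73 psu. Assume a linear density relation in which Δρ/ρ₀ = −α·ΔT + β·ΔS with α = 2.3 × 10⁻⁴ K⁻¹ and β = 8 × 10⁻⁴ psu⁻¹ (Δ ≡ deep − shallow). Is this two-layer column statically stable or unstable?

ΔT = 15.8 − 15.0 = +0.8 K and ΔS = 32.73 − 33.04 = -0.31 psu (deep − shallow).
−αΔT = -1.84 × 10⁻⁴; βΔS = -2.48 × 10⁻⁴; sum Δρ/ρ₀ = -4.32 × 10⁻⁴.
Δρ/ρ₀ < 0, so Δρ < 0: deeper water is lighter → statically unstable; the column would overturn.

unstable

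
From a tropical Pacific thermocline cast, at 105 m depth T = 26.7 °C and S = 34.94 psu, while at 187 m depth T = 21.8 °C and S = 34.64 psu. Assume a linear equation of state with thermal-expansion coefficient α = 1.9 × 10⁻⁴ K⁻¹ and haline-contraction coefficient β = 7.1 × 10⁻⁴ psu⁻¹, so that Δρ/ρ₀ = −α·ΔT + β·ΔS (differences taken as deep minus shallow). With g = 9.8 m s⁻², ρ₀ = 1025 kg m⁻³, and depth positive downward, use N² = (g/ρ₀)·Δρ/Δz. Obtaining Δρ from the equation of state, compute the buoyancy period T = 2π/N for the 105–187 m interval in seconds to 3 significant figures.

678 s

ΔT = -4.9 K, ΔS = -0.30 psu (deep − shallow).
Δρ/ρ₀ = −αΔT + βΔS = 9.31 × 10⁻⁴ − 2.13 × 10⁻⁴ = 7.18 × 10⁻⁴, so Δρ ≈ 0.7360 kg m⁻³.
N² = (g/ρ₀)·Δρ/Δz = g·(Δρ/ρ₀)/Δz = 9.8 × 7.18 × 10⁻⁴ / 82 = 8.5810 × 10⁻⁵ s⁻².
N = √(8.5810 × 10⁻⁵) = 9.2634 × 10⁻³ rad s⁻¹ → T = 2π/N = 678.28 s ≈ 678 s.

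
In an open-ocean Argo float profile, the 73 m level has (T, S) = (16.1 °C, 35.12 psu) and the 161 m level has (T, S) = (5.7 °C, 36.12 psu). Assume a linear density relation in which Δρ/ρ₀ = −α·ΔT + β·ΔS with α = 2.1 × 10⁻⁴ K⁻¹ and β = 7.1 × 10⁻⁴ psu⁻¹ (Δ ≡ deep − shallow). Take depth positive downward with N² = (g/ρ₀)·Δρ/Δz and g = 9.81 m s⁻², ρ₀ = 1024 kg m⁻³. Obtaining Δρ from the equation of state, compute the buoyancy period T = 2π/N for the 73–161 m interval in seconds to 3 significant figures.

ΔT = -10.4 K, ΔS = +1.00 psu (deep − shallow).
Δρ/ρ₀ = −αΔT + βΔS = 2.184 × 10⁻³ + 7.10 × 10⁻⁴ = 2.894 × 10⁻³, so Δρ ≈ 2.963 kg m⁻³.
N² = (g/ρ₀)·Δρ/Δz = g·(Δρ/ρ₀)/Δz = 9.81 × 2.894 × 10⁻³ / 88 = 3.2262 × 10⁻⁴ s⁻².
N = √(3.2262 × 10⁻⁴) = 0.017962 rad s⁻¹ → T = 2π/N = 349.80 s ≈ 350 s.

350 s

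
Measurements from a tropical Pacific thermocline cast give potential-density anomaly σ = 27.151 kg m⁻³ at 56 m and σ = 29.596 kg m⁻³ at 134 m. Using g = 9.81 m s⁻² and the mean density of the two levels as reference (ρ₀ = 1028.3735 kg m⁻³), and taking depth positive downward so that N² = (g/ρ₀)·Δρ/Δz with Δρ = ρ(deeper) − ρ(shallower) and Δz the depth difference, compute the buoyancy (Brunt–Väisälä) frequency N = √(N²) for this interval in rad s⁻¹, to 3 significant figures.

0.0173 rad s⁻¹

Δρ = 1029.596 − 1027.151 = 2.445 kg m⁻³ over Δz = 134 − 56 = 78 m.
N² = (9.81/1028.3735) × (2.445/78) = 2.9902 × 10⁻⁴ s⁻².
N = √(2.9902 × 10⁻⁴) = 0.017292 rad s⁻¹ ≈ 0.0173 rad s⁻¹.
A positive N² confirms static stability across the interval.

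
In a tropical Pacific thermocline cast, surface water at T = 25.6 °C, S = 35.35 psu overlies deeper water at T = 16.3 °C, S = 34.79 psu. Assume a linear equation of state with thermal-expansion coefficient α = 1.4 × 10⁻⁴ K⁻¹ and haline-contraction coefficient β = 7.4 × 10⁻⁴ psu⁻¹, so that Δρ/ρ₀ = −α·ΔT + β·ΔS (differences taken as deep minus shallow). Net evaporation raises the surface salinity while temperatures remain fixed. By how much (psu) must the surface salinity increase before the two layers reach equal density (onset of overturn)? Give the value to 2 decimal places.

1.20 psu

Neutral buoyancy requires −α(T_deep − T_surf) + β(S_deep − S_surf′) = 0.
S_surf′ = S_deep − (α/β)·ΔT = 34.79 − (1.4 × 10⁻⁴/7.4 × 10⁻⁴)·(-9.3) = 36.5495 psu.
Increase required: 36.5495 − 35.35 = 1.1995 psu.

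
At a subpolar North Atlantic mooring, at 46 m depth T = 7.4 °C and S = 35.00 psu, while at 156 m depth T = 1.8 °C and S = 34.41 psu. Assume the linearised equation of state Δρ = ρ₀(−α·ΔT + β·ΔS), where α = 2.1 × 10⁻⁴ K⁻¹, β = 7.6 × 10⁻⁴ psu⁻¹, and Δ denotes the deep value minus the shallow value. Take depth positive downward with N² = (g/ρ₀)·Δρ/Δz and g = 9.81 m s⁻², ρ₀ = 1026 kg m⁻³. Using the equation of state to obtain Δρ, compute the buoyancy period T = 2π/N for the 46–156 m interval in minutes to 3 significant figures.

ΔT = -5.6 K, ΔS = -0.59 psu (deep − shallow).
Δρ/ρ₀ = −αΔT + βΔS = 1.176 × 10⁻³ − 4.484 × 10⁻⁴ = 7.276 × 10⁻⁴, so Δρ ≈ 0.7465 kg m⁻³.
N² = (g/ρ₀)·Δρ/Δz = g·(Δρ/ρ₀)/Δz = 9.81 × 7.276 × 10⁻⁴ / 110 = 6.4889 × 10⁻⁵ s⁻².
N = √(6.4889 × 10⁻⁵) = 8.0554 × 10⁻³ rad s⁻¹ → T = 2π/N = 780.00 s = 13.000 min ≈ 13.0 min.

13.0 min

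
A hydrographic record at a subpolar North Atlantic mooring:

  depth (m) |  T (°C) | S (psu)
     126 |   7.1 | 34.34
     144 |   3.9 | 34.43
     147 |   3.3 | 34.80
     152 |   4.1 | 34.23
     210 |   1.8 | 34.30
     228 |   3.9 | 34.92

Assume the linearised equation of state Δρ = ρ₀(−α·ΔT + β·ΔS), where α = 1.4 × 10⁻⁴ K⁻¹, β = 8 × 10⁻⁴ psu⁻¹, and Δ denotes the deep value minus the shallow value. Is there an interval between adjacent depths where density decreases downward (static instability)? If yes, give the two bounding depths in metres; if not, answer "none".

Evaluate Δρ/ρ₀ = −αΔT + βΔS across each adjacent pair:
  126–144 m: −αΔT+βΔS = −(1.4 × 10⁻⁴)(-3.2)+(8 × 10⁻⁴)(+0.09) = 5.2 × 10⁻⁴ → stable
  144–147 m: −αΔT+βΔS = −(1.4 × 10⁻⁴)(-0.6)+(8 × 10⁻⁴)(+0.37) = 3.8 × 10⁻⁴ → stable
  147–152 m: −αΔT+βΔS = −(1.4 × 10⁻⁴)(+0.8)+(8 × 10⁻⁴)(-0.57) = -5.7 × 10⁻⁴ → UNSTABLE
  152–210 m: −αΔT+βΔS = −(1.4 × 10⁻⁴)(-2.3)+(8 × 10⁻⁴)(+0.07) = 3.8 × 10⁻⁴ → stable
  210–228 m: −αΔT+βΔS = −(1.4 × 10⁻⁴)(+2.1)+(8 × 10⁻⁴)(+0.62) = 2.0 × 10⁻⁴ → stable
The 147–152 m interval has Δρ < 0: lighter water underlies denser water.

147–152 m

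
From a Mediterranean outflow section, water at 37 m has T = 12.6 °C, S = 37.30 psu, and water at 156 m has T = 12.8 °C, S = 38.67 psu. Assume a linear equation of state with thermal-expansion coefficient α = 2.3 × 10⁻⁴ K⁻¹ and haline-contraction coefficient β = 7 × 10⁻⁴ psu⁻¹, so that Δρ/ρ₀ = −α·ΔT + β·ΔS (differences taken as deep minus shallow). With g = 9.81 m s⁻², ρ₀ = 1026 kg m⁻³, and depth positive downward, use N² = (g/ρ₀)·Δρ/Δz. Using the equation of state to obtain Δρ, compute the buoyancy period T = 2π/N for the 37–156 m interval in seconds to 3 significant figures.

724 s

ΔT = +0.2 K, ΔS = +1.37 psu (deep − shallow).
Δρ/ρ₀ = −αΔT + βΔS = -4.60 × 10⁻⁵ + 9.59 × 10⁻⁴ = 9.13 × 10⁻⁴, so Δρ ≈ 0.9367 kg m⁻³.
N² = (g/ρ₀)·Δρ/Δz = g·(Δρ/ρ₀)/Δz = 9.81 × 9.13 × 10⁻⁴ / 119 = 7.5265 × 10⁻⁵ s⁻².
N = √(7.5265 × 10⁻⁵) = 8.6755 × 10⁻³ rad s⁻¹ → T = 2π/N = 724.24 s ≈ 724 s.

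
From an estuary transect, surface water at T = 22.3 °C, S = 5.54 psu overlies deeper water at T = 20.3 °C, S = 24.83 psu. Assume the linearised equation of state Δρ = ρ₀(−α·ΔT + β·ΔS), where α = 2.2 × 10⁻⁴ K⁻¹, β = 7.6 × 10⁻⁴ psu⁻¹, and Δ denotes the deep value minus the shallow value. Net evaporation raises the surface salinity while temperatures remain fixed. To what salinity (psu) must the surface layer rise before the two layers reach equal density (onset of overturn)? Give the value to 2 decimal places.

Neutral buoyancy requires −α(T_deep − T_surf) + β(S_deep − S_surf′) = 0.
S_surf′ = S_deep − (α/β)·ΔT = 24.83 − (2.2 × 10⁻⁴/7.6 × 10⁻⁴)·(-2.0) = 25.4089 psu.
Increase required: 25.4089 − 5.54 = 19.8689 psu.

25.41 psu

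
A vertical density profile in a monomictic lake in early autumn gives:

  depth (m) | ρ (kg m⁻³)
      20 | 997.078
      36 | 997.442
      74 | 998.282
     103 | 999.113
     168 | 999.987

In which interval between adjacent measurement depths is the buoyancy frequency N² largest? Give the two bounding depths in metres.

Compute the density gradient over each adjacent pair:
  20–36 m: Δρ/Δz = 0.364/16 = 0.023 kg m⁻⁴
  36–74 m: Δρ/Δz = 0.840/38 = 0.022 kg m⁻⁴
  74–103 m: Δρ/Δz = 0.831/29 = 0.029 kg m⁻⁴
  103–168 m: Δρ/Δz = 0.874/65 = 0.013 kg m⁻⁴
The largest gradient is in the 74–103 m interval — the pycnocline.

74–103 m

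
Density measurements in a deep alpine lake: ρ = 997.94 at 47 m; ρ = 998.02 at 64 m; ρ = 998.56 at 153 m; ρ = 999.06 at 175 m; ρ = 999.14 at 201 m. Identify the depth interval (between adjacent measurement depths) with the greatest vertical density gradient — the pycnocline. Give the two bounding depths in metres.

153–175 m

Compute the density gradient over each adjacent pair:
  47–64 m: Δρ/Δz = 0.08/17 = 4.7 × 10⁻³ kg m⁻⁴
  64–153 m: Δρ/Δz = 0.54/89 = 6.1 × 10⁻³ kg m⁻⁴
  153–175 m: Δρ/Δz = 0.50/22 = 0.023 kg m⁻⁴
  175–201 m: Δρ/Δz = 0.08/26 = 3.1 × 10⁻³ kg m⁻⁴
The largest gradient is in the 153–175 m interval — the pycnocline.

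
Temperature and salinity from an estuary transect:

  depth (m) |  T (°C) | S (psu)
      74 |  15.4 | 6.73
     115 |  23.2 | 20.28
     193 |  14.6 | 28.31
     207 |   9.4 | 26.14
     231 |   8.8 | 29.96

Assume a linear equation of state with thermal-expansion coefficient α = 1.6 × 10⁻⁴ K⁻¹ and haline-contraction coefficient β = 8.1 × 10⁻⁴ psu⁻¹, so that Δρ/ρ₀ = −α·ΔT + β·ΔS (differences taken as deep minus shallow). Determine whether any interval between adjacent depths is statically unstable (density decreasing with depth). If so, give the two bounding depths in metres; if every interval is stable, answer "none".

Evaluate Δρ/ρ₀ = −αΔT + βΔS across each adjacent pair:
  74–115 m: −αΔT+βΔS = −(1.6 × 10⁻⁴)(+7.8)+(8.1 × 10⁻⁴)(+13.55) = 9.7 × 10⁻³ → stable
  115–193 m: −αΔT+βΔS = −(1.6 × 10⁻⁴)(-8.6)+(8.1 × 10⁻⁴)(+8.03) = 7.9 × 10⁻³ → stable
  193–207 m: −αΔT+βΔS = −(1.6 × 10⁻⁴)(-5.2)+(8.1 × 10⁻⁴)(-2.17) = -9.3 × 10⁻⁴ → UNSTABLE
  207–231 m: −αΔT+βΔS = −(1.6 × 10⁻⁴)(-0.6)+(8.1 × 10⁻⁴)(+3.82) = 3.2 × 10⁻³ → stable
The 193–207 m interval has Δρ < 0: lighter water underlies denser water.

193–207 m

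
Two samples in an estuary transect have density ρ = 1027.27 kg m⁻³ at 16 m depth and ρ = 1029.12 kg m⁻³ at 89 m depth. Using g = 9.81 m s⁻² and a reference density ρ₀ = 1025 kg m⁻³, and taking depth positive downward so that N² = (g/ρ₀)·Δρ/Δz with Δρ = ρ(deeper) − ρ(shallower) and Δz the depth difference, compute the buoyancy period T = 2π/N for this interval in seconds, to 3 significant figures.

403 s

Δρ = 1029.12 − 1027.27 = 1.85 kg m⁻³ over Δz = 89 − 16 = 73 m.
N² = (9.81/1025) × (1.85/73) = 2.4255 × 10⁻⁴ s⁻².
N = √(2.4255 × 10⁻⁴) = 0.015574 rad s⁻¹, so T = 2π/N = 403.44 s ≈ 403 s.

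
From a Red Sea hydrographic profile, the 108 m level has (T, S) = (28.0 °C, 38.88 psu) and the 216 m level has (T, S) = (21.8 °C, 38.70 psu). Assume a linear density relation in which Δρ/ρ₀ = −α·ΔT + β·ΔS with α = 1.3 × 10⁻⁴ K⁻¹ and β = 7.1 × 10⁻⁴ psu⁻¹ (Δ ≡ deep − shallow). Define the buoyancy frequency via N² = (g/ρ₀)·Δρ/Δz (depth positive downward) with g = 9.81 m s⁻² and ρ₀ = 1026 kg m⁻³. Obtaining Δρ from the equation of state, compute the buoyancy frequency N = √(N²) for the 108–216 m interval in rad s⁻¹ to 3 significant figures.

ΔT = -6.2 K, ΔS = -0.18 psu (deep − shallow).
Δρ/ρ₀ = −αΔT + βΔS = 8.06 × 10⁻⁴ − 1.278 × 10⁻⁴ = 6.782 × 10⁻⁴, so Δρ ≈ 0.6958 kg m⁻³.
N² = (g/ρ₀)·Δρ/Δz = g·(Δρ/ρ₀)/Δz = 9.81 × 6.782 × 10⁻⁴ / 108 = 6.1603 × 10⁻⁵ s⁻².
N = √(6.1603 × 10⁻⁵) = 7.8488 × 10⁻³ rad s⁻¹ ≈ 7.85 × 10⁻³ rad s⁻¹.

7.85 × 10⁻³ rad s⁻¹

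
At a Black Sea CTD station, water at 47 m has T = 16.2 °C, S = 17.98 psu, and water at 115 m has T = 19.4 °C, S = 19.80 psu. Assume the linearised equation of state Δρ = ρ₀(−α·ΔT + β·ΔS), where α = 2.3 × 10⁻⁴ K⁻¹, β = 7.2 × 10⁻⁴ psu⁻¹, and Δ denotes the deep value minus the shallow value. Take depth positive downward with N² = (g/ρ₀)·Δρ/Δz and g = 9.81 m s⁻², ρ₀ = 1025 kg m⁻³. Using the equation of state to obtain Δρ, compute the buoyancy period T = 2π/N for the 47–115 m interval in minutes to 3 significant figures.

ΔT = +3.2 K, ΔS = +1.82 psu (deep − shallow).
Δρ/ρ₀ = −αΔT + βΔS = -7.36 × 10⁻⁴ + 1.3104 × 10⁻³ = 5.744 × 10⁻⁴, so Δρ ≈ 0.5888 kg m⁻³.
N² = (g/ρ₀)·Δρ/Δz = g·(Δρ/ρ₀)/Δz = 9.81 × 5.744 × 10⁻⁴ / 68 = 8.2866 × 10⁻⁵ s⁻².
N = √(8.2866 × 10⁻⁵) = 9.1031 × 10⁻³ rad s⁻¹ → T = 2π/N = 690.22 s = 11.504 min ≈ 11.5 min.

11.5 min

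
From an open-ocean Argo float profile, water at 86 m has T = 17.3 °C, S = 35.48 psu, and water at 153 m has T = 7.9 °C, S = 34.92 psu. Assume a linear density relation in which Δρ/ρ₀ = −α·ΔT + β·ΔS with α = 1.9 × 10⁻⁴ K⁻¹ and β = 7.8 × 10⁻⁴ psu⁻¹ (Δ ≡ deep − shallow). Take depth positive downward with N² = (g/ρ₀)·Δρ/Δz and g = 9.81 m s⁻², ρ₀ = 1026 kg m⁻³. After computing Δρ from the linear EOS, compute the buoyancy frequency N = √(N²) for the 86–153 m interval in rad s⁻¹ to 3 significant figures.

0.0141 rad s⁻¹

ΔT = -9.4 K, ΔS = -0.56 psu (deep − shallow).
Δρ/ρ₀ = −αΔT + βΔS = 1.786 × 10⁻³ − 4.368 × 10⁻⁴ = 1.3492 × 10⁻³, so Δρ ≈ 1.384 kg m⁻³.
N² = (g/ρ₀)·Δρ/Δz = g·(Δρ/ρ₀)/Δz = 9.81 × 1.3492 × 10⁻³ / 67 = 1.9755 × 10⁻⁴ s⁻².
N = √(1.9755 × 10⁻⁴) = 0.014055 rad s⁻¹ ≈ 0.0141 rad s⁻¹.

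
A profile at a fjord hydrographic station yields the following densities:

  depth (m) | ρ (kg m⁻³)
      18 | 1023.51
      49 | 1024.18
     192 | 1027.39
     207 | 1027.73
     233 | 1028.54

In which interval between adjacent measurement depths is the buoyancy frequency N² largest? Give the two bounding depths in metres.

Compute the density gradient over each adjacent pair:
  18–49 m: Δρ/Δz = 0.67/31 = 0.022 kg m⁻⁴
  49–192 m: Δρ/Δz = 3.21/143 = 0.022 kg m⁻⁴
  192–207 m: Δρ/Δz = 0.34/15 = 0.023 kg m⁻⁴
  207–233 m: Δρ/Δz = 0.81/26 = 0.031 kg m⁻⁴
The largest gradient is in the 207–233 m interval — the pycnocline.

207–233 m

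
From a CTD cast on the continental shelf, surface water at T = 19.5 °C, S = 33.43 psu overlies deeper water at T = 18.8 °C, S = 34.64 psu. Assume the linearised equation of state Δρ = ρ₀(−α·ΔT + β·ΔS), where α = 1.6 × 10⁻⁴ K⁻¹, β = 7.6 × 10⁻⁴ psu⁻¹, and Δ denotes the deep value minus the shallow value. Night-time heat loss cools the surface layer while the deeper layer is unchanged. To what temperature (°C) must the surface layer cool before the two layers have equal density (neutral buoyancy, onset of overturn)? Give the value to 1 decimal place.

Neutral buoyancy requires Δρ = 0, i.e. −α(T_deep − T_surf′) + β(S_deep − S_surf) = 0.
T_surf′ = T_deep − (β/α)·ΔS = 18.8 − (7.6 × 10⁻⁴/1.6 × 10⁻⁴)·(+1.21) = 13.053 °C.
Cooling required: 19.5 − (13.053) = 6.447 °C.

13.1 °C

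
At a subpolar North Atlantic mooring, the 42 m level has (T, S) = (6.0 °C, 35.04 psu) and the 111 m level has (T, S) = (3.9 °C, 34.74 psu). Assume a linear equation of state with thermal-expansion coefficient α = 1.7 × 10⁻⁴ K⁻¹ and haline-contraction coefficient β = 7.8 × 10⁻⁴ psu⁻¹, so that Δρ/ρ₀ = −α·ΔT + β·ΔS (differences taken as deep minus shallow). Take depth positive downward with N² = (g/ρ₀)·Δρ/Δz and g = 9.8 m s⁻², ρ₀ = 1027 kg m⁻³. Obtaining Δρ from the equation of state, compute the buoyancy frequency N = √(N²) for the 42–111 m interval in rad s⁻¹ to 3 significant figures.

ΔT = -2.1 K, ΔS = -0.30 psu (deep − shallow).
Δρ/ρ₀ = −αΔT + βΔS = 3.57 × 10⁻⁴ − 2.34 × 10⁻⁴ = 1.23 × 10⁻⁴, so Δρ ≈ 0.1263 kg m⁻³.
N² = (g/ρ₀)·Δρ/Δz = g·(Δρ/ρ₀)/Δz = 9.8 × 1.23 × 10⁻⁴ / 69 = 1.7470 × 10⁻⁵ s⁻².
N = √(1.7470 × 10⁻⁵) = 4.1797 × 10⁻³ rad s⁻¹ ≈ 4.18 × 10⁻³ rad s⁻¹.

4.18 × 10⁻³ rad s⁻¹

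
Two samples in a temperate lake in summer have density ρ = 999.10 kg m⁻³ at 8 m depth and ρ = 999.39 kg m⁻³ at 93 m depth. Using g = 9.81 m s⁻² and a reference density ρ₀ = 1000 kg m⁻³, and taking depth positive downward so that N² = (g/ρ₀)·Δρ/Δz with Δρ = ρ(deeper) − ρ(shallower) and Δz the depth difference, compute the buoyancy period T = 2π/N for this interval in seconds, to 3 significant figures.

1.09 × 10³ s

Δρ = 999.39 − 999.10 = 0.29 kg m⁻³ over Δz = 93 − 8 = 85 m.
N² = (9.81/1000) × (0.29/85) = 3.3469 × 10⁻⁵ s⁻².
N = √(3.3469 × 10⁻⁵) = 5.7852 × 10⁻³ rad s⁻¹, so T = 2π/N = 1.0861 × 10³ s ≈ 1.09 × 10³ s.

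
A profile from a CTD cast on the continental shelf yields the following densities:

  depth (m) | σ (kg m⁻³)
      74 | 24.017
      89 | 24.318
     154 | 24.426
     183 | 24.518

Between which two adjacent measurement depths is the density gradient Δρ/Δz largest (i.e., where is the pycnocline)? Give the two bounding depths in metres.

Compute the density gradient over each adjacent pair:
  74–89 m: Δρ/Δz = 0.301/15 = 0.020 kg m⁻⁴
  89–154 m: Δρ/Δz = 0.108/65 = 1.7 × 10⁻³ kg m⁻⁴
  154–183 m: Δρ/Δz = 0.092/29 = 3.2 × 10⁻³ kg m⁻⁴
The largest gradient is in the 74–89 m interval — the pycnocline.

74–89 m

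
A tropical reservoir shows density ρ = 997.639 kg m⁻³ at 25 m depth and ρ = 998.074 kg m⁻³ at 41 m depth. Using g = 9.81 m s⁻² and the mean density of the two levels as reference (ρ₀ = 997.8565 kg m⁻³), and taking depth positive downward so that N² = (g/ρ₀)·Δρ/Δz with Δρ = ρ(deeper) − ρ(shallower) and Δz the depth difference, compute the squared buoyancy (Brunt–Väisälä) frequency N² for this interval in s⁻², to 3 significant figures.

Δρ = 998.074 − 997.639 = 0.435 kg m⁻³ over Δz = 41 − 25 = 16 m.
N² = (9.81/997.8565) × (0.435/16) = 2.6728 × 10⁻⁴ s⁻² ≈ 2.67 × 10⁻⁴ s⁻².

2.67 × 10⁻⁴ s⁻²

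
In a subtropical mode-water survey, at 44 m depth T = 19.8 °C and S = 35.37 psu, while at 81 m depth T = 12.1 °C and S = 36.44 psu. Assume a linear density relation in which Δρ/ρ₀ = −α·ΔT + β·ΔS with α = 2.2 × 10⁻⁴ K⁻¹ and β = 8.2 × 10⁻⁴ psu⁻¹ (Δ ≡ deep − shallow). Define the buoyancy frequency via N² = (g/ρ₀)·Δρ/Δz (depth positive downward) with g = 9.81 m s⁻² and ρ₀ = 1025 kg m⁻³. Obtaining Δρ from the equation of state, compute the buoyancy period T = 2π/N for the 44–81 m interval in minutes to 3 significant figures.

4.01 min

ΔT = -7.7 K, ΔS = +1.07 psu (deep − shallow).
Δρ/ρ₀ = −αΔT + βΔS = 1.694 × 10⁻³ + 8.774 × 10⁻⁴ = 2.5714 × 10⁻³, so Δρ ≈ 2.636 kg m⁻³.
N² = (g/ρ₀)·Δρ/Δz = g·(Δρ/ρ₀)/Δz = 9.81 × 2.5714 × 10⁻³ / 37 = 6.8177 × 10⁻⁴ s⁻².
N = √(6.8177 × 10⁻⁴) = 0.026111 rad s⁻¹ → T = 2π/N = 240.63 s = 4.0105 min ≈ 4.01 min.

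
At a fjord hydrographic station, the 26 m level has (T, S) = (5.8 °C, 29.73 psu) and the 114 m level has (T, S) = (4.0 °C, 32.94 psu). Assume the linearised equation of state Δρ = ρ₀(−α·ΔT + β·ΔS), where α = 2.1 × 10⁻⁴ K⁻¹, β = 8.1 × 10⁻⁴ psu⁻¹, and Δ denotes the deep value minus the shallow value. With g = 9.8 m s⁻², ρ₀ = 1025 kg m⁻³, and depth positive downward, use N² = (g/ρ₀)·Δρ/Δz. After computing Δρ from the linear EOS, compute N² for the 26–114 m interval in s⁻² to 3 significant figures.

3.32 × 10⁻⁴ s⁻²

ΔT = -1.8 K, ΔS = +3.21 psu (deep − shallow).
Δρ/ρ₀ = −αΔT + βΔS = 3.78 × 10⁻⁴ + 2.6001 × 10⁻³ = 2.9781 × 10⁻³, so Δρ ≈ 3.053 kg m⁻³.
N² = (g/ρ₀)·Δρ/Δz = g·(Δρ/ρ₀)/Δz = 9.8 × 2.9781 × 10⁻³ / 88 = 3.3165 × 10⁻⁴ s⁻² ≈ 3.32 × 10⁻⁴ s⁻².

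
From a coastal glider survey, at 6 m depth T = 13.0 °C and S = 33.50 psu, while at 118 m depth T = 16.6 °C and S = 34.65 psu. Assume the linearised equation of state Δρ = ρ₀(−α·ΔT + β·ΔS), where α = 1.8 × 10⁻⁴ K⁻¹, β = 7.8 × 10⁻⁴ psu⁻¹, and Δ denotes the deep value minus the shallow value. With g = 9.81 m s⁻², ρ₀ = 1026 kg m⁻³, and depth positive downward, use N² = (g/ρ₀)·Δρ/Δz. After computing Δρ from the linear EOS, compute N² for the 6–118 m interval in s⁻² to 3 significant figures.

2.18 × 10⁻⁵ s⁻²

ΔT = +3.6 K, ΔS = +1.15 psu (deep − shallow).
Δρ/ρ₀ = −αΔT + βΔS = -6.48 × 10⁻⁴ + 8.97 × 10⁻⁴ = 2.49 × 10⁻⁴, so Δρ ≈ 0.2555 kg m⁻³.
N² = (g/ρ₀)·Δρ/Δz = g·(Δρ/ρ₀)/Δz = 9.81 × 2.49 × 10⁻⁴ / 112 = 2.1810 × 10⁻⁵ s⁻² ≈ 2.18 × 10⁻⁵ s⁻².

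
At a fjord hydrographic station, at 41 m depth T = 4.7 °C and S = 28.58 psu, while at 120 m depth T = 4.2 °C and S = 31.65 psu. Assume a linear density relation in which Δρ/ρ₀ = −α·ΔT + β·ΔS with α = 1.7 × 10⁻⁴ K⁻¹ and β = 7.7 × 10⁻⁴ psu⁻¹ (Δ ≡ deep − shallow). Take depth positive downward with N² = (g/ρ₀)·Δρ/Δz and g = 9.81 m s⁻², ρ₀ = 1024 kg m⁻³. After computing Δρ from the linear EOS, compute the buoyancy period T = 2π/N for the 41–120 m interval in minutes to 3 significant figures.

ΔT = -0.5 K, ΔS = +3.07 psu (deep − shallow).
Δρ/ρ₀ = −αΔT + βΔS = 8.50 × 10⁻⁵ + 2.3639 × 10⁻³ = 2.4489 × 10⁻³, so Δρ ≈ 2.508 kg m⁻³.
N² = (g/ρ₀)·Δρ/Δz = g·(Δρ/ρ₀)/Δz = 9.81 × 2.4489 × 10⁻³ / 79 = 3.0410 × 10⁻⁴ s⁻².
N = √(3.0410 × 10⁻⁴) = 0.017438 rad s⁻¹ → T = 2π/N = 360.32 s = 6.0053 min ≈ 6.01 min.

6.01 min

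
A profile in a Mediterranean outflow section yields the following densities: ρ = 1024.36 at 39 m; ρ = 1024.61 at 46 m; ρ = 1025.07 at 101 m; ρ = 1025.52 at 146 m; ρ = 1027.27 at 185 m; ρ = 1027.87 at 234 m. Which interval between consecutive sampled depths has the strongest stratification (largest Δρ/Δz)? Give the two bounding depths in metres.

Compute the density gradient over each adjacent pair:
  39–46 m: Δρ/Δz = 0.25/7 = 0.036 kg m⁻⁴
  46–101 m: Δρ/Δz = 0.46/55 = 8.4 × 10⁻³ kg m⁻⁴
  101–146 m: Δρ/Δz = 0.45/45 = 0.010 kg m⁻⁴
  146–185 m: Δρ/Δz = 1.75/39 = 0.045 kg m⁻⁴
  185–234 m: Δρ/Δz = 0.60/49 = 0.012 kg m⁻⁴
The largest gradient is in the 146–185 m interval — the pycnocline.

146–185 m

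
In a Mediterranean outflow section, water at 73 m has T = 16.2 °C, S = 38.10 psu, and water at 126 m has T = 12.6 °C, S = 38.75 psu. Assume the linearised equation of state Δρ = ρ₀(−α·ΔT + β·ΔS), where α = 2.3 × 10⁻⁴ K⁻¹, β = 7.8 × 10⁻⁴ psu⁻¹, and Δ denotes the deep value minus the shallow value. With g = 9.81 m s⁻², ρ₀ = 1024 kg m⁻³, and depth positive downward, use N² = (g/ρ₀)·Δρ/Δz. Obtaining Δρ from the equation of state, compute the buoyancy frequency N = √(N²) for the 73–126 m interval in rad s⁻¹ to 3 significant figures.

ΔT = -3.6 K, ΔS = +0.65 psu (deep − shallow).
Δρ/ρ₀ = −αΔT + βΔS = 8.28 × 10⁻⁴ + 5.07 × 10⁻⁴ = 1.335 × 10⁻³, so Δρ ≈ 1.367 kg m⁻³.
N² = (g/ρ₀)·Δρ/Δz = g·(Δρ/ρ₀)/Δz = 9.81 × 1.335 × 10⁻³ / 53 = 2.4710 × 10⁻⁴ s⁻².
N = √(2.4710 × 10⁻⁴) = 0.015719 rad s⁻¹ ≈ 0.0157 rad s⁻¹.

0.0157 rad s⁻¹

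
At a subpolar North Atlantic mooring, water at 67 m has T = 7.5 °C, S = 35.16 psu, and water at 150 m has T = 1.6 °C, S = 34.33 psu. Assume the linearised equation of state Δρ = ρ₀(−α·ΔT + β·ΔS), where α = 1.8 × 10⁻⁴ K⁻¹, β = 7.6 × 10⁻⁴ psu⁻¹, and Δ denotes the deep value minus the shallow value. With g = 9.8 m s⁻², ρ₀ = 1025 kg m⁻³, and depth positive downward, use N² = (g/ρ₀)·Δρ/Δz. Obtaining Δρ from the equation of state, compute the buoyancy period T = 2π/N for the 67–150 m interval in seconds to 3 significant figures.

ΔT = -5.9 K, ΔS = -0.83 psu (deep − shallow).
Δρ/ρ₀ = −αΔT + βΔS = 1.062 × 10⁻³ − 6.308 × 10⁻⁴ = 4.312 × 10⁻⁴, so Δρ ≈ 0.4420 kg m⁻³.
N² = (g/ρ₀)·Δρ/Δz = g·(Δρ/ρ₀)/Δz = 9.8 × 4.312 × 10⁻⁴ / 83 = 5.0913 × 10⁻⁵ s⁻².
N = √(5.0913 × 10⁻⁵) = 7.1353 × 10⁻³ rad s⁻¹ → T = 2π/N = 880.58 s ≈ 881 s.

881 s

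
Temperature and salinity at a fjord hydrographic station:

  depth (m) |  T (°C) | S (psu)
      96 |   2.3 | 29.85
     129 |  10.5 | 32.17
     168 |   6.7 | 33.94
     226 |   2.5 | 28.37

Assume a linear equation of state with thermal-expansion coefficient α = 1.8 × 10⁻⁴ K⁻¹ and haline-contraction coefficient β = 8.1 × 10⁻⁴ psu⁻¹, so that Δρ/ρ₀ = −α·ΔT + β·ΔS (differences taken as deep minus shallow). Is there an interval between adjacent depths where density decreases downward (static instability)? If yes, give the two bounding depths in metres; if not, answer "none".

168–226 m

Evaluate Δρ/ρ₀ = −αΔT + βΔS across each adjacent pair:
  96–129 m: −αΔT+βΔS = −(1.8 × 10⁻⁴)(+8.2)+(8.1 × 10⁻⁴)(+2.32) = 4.0 × 10⁻⁴ → stable
  129–168 m: −αΔT+βΔS = −(1.8 × 10⁻⁴)(-3.8)+(8.1 × 10⁻⁴)(+1.77) = 2.1 × 10⁻³ → stable
  168–226 m: −αΔT+βΔS = −(1.8 × 10⁻⁴)(-4.2)+(8.1 × 10⁻⁴)(-5.57) = -3.8 × 10⁻³ → UNSTABLE
The 168–226 m interval has Δρ < 0: lighter water underlies denser water.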